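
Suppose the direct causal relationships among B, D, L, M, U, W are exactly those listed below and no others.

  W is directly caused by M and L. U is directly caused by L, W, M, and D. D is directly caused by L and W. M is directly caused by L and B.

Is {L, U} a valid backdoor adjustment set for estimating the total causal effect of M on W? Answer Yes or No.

No

Backdoor paths from M to W (paths whose first edge points into M):
  P1: M <- L -> W
  P2: M <- L -> D <- W
  P3: M <- L -> D -> U <- W
  P4: M <- L -> U <- W
  P5: M <- L -> U <- D <- W
Condition 1 (no descendant of M in the set): FAILS — U is a descendant of M.
Condition 2 (every backdoor path blocked by {L, U}):
  P1: blocked at fork node L ∈ conditioning set.
  P2: blocked at fork node L ∈ conditioning set.
  P3: blocked at fork node L ∈ conditioning set.
  P4: blocked at fork node L ∈ conditioning set.
  P5: blocked at fork node L ∈ conditioning set.
{L, U} does not satisfy the backdoor criterion.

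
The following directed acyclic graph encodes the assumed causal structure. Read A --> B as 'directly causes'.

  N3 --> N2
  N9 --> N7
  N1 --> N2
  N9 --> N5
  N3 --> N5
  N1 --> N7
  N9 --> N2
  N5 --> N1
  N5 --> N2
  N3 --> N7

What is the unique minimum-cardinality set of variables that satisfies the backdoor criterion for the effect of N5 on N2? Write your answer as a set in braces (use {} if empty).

Variables eligible for adjustment (non-descendants of N5, excluding N5 and N2): {N3, N9}.
Backdoor paths from N5 to N2:
  P1: N5 <- N3 -> N2
  P2: N5 <- N3 -> N7 <- N9 -> N2
  P3: N5 <- N3 -> N7 <- N1 -> N2
  P4: N5 <- N9 -> N2
  P5: N5 <- N9 -> N7 <- N3 -> N2
  P6: N5 <- N9 -> N7 <- N1 -> N2
The empty set is not sufficient: P1 (N5 <- N3 -> N2) has no collider blocking it and no conditioned non-collider, so it is open.
Try {N3, N9}:
  P1: blocked at fork node N3 ∈ conditioning set.
  P2: blocked at fork node N3 ∈ conditioning set.
  P3: blocked at fork node N3 ∈ conditioning set.
  P4: blocked at fork node N9 ∈ conditioning set.
  P5: blocked at fork node N9 ∈ conditioning set.
  P6: blocked at fork node N9 ∈ conditioning set.
{N3, N9} contains no descendant of N5 and blocks every backdoor path.
Every element of {N3, N9} is needed (dropping N3 leaves P1 open; dropping N9 leaves P4 open), so no proper subset is valid.
Among all size-2 subsets of the eligible variables, only {N3, N9} blocks every backdoor path, so it is the unique smallest valid adjustment set.

{N3, N9}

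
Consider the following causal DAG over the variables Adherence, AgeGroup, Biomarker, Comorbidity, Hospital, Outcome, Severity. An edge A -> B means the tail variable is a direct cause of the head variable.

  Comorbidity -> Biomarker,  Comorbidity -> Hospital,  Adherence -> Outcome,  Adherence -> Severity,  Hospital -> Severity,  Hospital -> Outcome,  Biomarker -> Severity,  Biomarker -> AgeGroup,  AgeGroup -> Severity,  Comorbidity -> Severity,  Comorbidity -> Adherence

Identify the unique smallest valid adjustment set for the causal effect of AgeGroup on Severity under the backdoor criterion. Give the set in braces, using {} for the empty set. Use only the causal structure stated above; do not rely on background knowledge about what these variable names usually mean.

{Biomarker}

Variables eligible for adjustment (non-descendants of AgeGroup, excluding AgeGroup and Severity): {Adherence, Biomarker, Comorbidity, Hospital, Outcome}.
Backdoor paths from AgeGroup to Severity:
  P1: AgeGroup <- Biomarker <- Comorbidity -> Hospital -> Outcome <- Adherence -> Severity
  P2: AgeGroup <- Biomarker <- Comorbidity -> Hospital -> Severity
  P3: AgeGroup <- Biomarker <- Comorbidity -> Adherence -> Outcome <- Hospital -> Severity
  P4: AgeGroup <- Biomarker <- Comorbidity -> Adherence -> Severity
  P5: AgeGroup <- Biomarker <- Comorbidity -> Severity
  P6: AgeGroup <- Biomarker -> Severity
The empty set is not sufficient: P2 (AgeGroup <- Biomarker <- Comorbidity -> Hospital -> Severity) has no collider blocking it and no conditioned non-collider, so it is open.
Try {Biomarker}:
  P1: blocked at chain node Biomarker ∈ conditioning set.
  P2: blocked at chain node Biomarker ∈ conditioning set.
  P3: blocked at chain node Biomarker ∈ conditioning set.
  P4: blocked at chain node Biomarker ∈ conditioning set.
  P5: blocked at chain node Biomarker ∈ conditioning set.
  P6: blocked at fork node Biomarker ∈ conditioning set.
{Biomarker} contains no descendant of AgeGroup and blocks every backdoor path.
No other singleton works — e.g. {Comorbidity} leaves P6 open — so {Biomarker} is the unique smallest valid adjustment set.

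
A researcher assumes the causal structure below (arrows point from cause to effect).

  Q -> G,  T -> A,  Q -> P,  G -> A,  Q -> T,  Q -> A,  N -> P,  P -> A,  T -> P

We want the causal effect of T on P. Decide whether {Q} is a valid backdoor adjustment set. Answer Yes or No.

Backdoor paths from T to P (paths whose first edge points into T):
  P1: T <- Q -> P
  P2: T <- Q -> G -> A <- P
  P3: T <- Q -> A <- P
Condition 1 (no descendant of T in the set): holds — descendants of T are {A, P}; none are in {Q}.
Condition 2 (every backdoor path blocked by {Q}):
  P1: blocked at fork node Q ∈ conditioning set.
  P2: blocked at fork node Q ∈ conditioning set.
  P3: blocked at fork node Q ∈ conditioning set.
{Q} satisfies the backdoor criterion.

Yes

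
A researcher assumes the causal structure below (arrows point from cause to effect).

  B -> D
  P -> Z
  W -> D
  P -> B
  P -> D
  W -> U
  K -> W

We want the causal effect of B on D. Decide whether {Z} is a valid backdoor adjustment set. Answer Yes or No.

Backdoor paths from B to D (paths whose first edge points into B):
  P1: B <- P -> D
Condition 1 (no descendant of B in the set): holds — descendants of B are {D}; none are in {Z}.
Condition 2 (every backdoor path blocked by {Z}):
  P1: open — no interior node is in the conditioning set.
{Z} does not satisfy the backdoor criterion.

No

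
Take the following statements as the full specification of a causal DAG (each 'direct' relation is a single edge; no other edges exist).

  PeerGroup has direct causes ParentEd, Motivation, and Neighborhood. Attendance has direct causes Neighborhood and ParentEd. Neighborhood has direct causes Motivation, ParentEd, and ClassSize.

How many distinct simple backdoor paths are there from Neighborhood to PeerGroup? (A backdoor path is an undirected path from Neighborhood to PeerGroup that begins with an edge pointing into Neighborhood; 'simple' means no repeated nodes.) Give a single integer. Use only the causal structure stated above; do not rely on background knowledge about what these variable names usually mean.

2

A backdoor path from Neighborhood to PeerGroup is any simple undirected path whose first edge points into Neighborhood (i.e. leaves Neighborhood via a parent).
Parents of Neighborhood: {ClassSize, Motivation, ParentEd}.
Enumerating:
  P1: Neighborhood <- ParentEd -> PeerGroup
  P2: Neighborhood <- Motivation -> PeerGroup
That exhausts the simple backdoor paths. Count: 2.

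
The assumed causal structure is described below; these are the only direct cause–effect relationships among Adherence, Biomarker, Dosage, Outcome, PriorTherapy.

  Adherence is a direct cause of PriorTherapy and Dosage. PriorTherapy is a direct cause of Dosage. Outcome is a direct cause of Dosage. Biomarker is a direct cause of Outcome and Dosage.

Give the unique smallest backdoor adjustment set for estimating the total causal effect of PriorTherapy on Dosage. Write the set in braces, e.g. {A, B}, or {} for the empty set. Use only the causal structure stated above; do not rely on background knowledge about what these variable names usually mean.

{Adherence}

Variables eligible for adjustment (non-descendants of PriorTherapy, excluding PriorTherapy and Dosage): {Adherence, Biomarker, Outcome}.
Backdoor paths from PriorTherapy to Dosage:
  P1: PriorTherapy <- Adherence -> Dosage
The empty set is not sufficient: P1 (PriorTherapy <- Adherence -> Dosage) has no collider blocking it and no conditioned non-collider, so it is open.
Try {Adherence}:
  P1: blocked at fork node Adherence ∈ conditioning set.
{Adherence} contains no descendant of PriorTherapy and blocks every backdoor path.
No other singleton works — e.g. {Biomarker} leaves P1 open — so {Adherence} is the unique smallest valid adjustment set.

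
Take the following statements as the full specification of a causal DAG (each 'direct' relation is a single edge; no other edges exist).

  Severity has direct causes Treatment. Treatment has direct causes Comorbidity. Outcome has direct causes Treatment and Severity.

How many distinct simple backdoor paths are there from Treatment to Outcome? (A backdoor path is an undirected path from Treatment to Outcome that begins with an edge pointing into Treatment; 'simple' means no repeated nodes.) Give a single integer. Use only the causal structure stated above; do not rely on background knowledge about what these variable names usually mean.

0

A backdoor path from Treatment to Outcome is any simple undirected path whose first edge points into Treatment (i.e. leaves Treatment via a parent).
Parents of Treatment: {Comorbidity}.
No simple path from any parent of Treatment reaches Outcome without revisiting Treatment, so there are no backdoor paths.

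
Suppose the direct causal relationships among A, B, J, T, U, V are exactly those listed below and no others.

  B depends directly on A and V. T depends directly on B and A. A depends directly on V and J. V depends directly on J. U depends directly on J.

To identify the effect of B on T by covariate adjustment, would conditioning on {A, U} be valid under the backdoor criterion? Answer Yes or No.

Backdoor paths from B to T (paths whose first edge points into B):
  P1: B <- V <- J -> A -> T
  P2: B <- V -> A -> T
  P3: B <- A -> T
Condition 1 (no descendant of B in the set): holds — descendants of B are {T}; none are in {A, U}.
Condition 2 (every backdoor path blocked by {A, U}):
  P1: blocked at chain node A ∈ conditioning set.
  P2: blocked at chain node A ∈ conditioning set.
  P3: blocked at fork node A ∈ conditioning set.
{A, U} satisfies the backdoor criterion.

Yes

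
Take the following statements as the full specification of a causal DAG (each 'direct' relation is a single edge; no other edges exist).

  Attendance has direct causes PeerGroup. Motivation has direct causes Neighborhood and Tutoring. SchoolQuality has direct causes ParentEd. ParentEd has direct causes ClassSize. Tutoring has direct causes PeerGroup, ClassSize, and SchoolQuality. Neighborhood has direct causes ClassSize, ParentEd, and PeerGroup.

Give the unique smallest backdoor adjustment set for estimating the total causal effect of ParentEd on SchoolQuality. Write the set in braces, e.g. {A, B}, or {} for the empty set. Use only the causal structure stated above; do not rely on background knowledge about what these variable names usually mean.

Variables eligible for adjustment (non-descendants of ParentEd, excluding ParentEd and SchoolQuality): {Attendance, ClassSize, PeerGroup}.
Backdoor paths from ParentEd to SchoolQuality:
  P1: ParentEd <- ClassSize -> Neighborhood <- PeerGroup -> Tutoring <- SchoolQuality
  P2: ParentEd <- ClassSize -> Neighborhood -> Motivation <- Tutoring <- SchoolQuality
  P3: ParentEd <- ClassSize -> Tutoring <- SchoolQuality
Each backdoor path contains an unconditioned collider, so every path is already blocked with the empty conditioning set:
  P1: blocked at collider Neighborhood (neither it nor any descendant is in the conditioning set).
  P2: blocked at collider Motivation (neither it nor any descendant is in the conditioning set).
  P3: blocked at collider Tutoring (neither it nor any descendant is in the conditioning set).
The empty set is therefore the unique smallest valid set.

{}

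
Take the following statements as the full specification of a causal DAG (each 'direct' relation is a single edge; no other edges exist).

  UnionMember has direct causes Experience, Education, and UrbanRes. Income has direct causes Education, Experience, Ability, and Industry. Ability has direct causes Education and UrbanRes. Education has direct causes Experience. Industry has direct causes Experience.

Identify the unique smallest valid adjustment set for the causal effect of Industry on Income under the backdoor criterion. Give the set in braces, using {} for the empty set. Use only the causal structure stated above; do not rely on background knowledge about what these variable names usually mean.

{Experience}

Variables eligible for adjustment (non-descendants of Industry, excluding Industry and Income): {Ability, Education, Experience, UnionMember, UrbanRes}.
Backdoor paths from Industry to Income:
  P1: Industry <- Experience -> Education -> Ability -> Income
  P2: Industry <- Experience -> Education -> UnionMember <- UrbanRes -> Ability -> Income
  P3: Industry <- Experience -> Education -> Income
  P4: Industry <- Experience -> UnionMember <- Education -> Ability -> Income
  P5: Industry <- Experience -> UnionMember <- Education -> Income
  P6: Industry <- Experience -> UnionMember <- UrbanRes -> Ability <- Education -> Income
  P7: Industry <- Experience -> UnionMember <- UrbanRes -> Ability -> Income
  P8: Industry <- Experience -> Income
The empty set is not sufficient: P1 (Industry <- Experience -> Education -> Ability -> Income) has no collider blocking it and no conditioned non-collider, so it is open.
Try {Experience}:
  P1: blocked at fork node Experience ∈ conditioning set.
  P2: blocked at fork node Experience ∈ conditioning set.
  P3: blocked at fork node Experience ∈ conditioning set.
  P4: blocked at fork node Experience ∈ conditioning set.
  P5: blocked at fork node Experience ∈ conditioning set.
  P6: blocked at fork node Experience ∈ conditioning set.
  P7: blocked at fork node Experience ∈ conditioning set.
  P8: blocked at fork node Experience ∈ conditioning set.
{Experience} contains no descendant of Industry and blocks every backdoor path.
No other singleton works — e.g. {Education} leaves P8 open — so {Experience} is the unique smallest valid adjustment set.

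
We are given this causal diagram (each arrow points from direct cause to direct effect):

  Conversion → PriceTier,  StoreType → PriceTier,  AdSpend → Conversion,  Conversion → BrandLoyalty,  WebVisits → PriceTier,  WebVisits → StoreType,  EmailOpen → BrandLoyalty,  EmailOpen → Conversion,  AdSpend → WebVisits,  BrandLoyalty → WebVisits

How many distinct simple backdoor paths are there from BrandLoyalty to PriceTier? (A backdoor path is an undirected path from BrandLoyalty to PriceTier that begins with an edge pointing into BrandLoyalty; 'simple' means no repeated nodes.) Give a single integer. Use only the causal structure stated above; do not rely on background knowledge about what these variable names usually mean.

6

A backdoor path from BrandLoyalty to PriceTier is any simple undirected path whose first edge points into BrandLoyalty (i.e. leaves BrandLoyalty via a parent).
Parents of BrandLoyalty: {Conversion, EmailOpen}.
Enumerating:
  P1: BrandLoyalty <- EmailOpen -> Conversion <- AdSpend -> WebVisits -> StoreType -> PriceTier
  P2: BrandLoyalty <- EmailOpen -> Conversion <- AdSpend -> WebVisits -> PriceTier
  P3: BrandLoyalty <- EmailOpen -> Conversion -> PriceTier
  P4: BrandLoyalty <- Conversion <- AdSpend -> WebVisits -> StoreType -> PriceTier
  P5: BrandLoyalty <- Conversion <- AdSpend -> WebVisits -> PriceTier
  P6: BrandLoyalty <- Conversion -> PriceTier
That exhausts the simple backdoor paths. Count: 6.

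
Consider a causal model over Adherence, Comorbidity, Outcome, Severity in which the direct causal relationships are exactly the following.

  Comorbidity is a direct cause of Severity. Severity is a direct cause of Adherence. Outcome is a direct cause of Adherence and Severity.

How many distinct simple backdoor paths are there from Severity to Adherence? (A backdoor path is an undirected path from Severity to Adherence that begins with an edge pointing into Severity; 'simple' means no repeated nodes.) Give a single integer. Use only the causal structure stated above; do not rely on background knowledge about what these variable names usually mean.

1

A backdoor path from Severity to Adherence is any simple undirected path whose first edge points into Severity (i.e. leaves Severity via a parent).
Parents of Severity: {Comorbidity, Outcome}.
Enumerating:
  P1: Severity <- Outcome -> Adherence
That exhausts the simple backdoor paths. Count: 1.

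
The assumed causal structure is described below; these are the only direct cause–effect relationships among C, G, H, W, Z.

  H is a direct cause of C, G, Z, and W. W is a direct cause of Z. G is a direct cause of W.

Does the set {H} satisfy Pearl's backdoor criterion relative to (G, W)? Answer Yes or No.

Backdoor paths from G to W (paths whose first edge points into G):
  P1: G <- H -> W
  P2: G <- H -> Z <- W
Condition 1 (no descendant of G in the set): holds — descendants of G are {W, Z}; none are in {H}.
Condition 2 (every backdoor path blocked by {H}):
  P1: blocked at fork node H ∈ conditioning set.
  P2: blocked at fork node H ∈ conditioning set.
{H} satisfies the backdoor criterion.

Yes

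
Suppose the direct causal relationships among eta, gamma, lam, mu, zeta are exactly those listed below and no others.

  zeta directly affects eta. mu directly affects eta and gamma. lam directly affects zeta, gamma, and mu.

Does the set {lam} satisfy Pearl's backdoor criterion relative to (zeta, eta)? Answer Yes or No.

Yes

Backdoor paths from zeta to eta (paths whose first edge points into zeta):
  P1: zeta <- lam -> mu -> eta
  P2: zeta <- lam -> gamma <- mu -> eta
Condition 1 (no descendant of zeta in the set): holds — descendants of zeta are {eta}; none are in {lam}.
Condition 2 (every backdoor path blocked by {lam}):
  P1: blocked at fork node lam ∈ conditioning set.
  P2: blocked at fork node lam ∈ conditioning set.
{lam} satisfies the backdoor criterion.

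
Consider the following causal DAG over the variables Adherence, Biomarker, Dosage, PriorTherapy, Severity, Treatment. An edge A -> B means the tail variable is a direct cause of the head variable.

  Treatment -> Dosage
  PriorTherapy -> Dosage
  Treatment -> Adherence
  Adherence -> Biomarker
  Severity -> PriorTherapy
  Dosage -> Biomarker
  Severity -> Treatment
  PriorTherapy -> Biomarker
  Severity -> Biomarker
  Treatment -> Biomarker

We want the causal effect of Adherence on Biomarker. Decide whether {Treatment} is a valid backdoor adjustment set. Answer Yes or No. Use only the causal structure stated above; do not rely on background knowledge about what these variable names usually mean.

Yes

Backdoor paths from Adherence to Biomarker (paths whose first edge points into Adherence):
  P1: Adherence <- Treatment <- Severity -> PriorTherapy -> Dosage -> Biomarker
  P2: Adherence <- Treatment <- Severity -> PriorTherapy -> Biomarker
  P3: Adherence <- Treatment <- Severity -> Biomarker
  P4: Adherence <- Treatment -> Dosage <- PriorTherapy <- Severity -> Biomarker
  P5: Adherence <- Treatment -> Dosage <- PriorTherapy -> Biomarker
  P6: Adherence <- Treatment -> Dosage -> Biomarker
  P7: Adherence <- Treatment -> Biomarker
Condition 1 (no descendant of Adherence in the set): holds — descendants of Adherence are {Biomarker}; none are in {Treatment}.
Condition 2 (every backdoor path blocked by {Treatment}):
  P1: blocked at chain node Treatment ∈ conditioning set.
  P2: blocked at chain node Treatment ∈ conditioning set.
  P3: blocked at chain node Treatment ∈ conditioning set.
  P4: blocked at fork node Treatment ∈ conditioning set.
  P5: blocked at fork node Treatment ∈ conditioning set.
  P6: blocked at fork node Treatment ∈ conditioning set.
  P7: blocked at fork node Treatment ∈ conditioning set.
{Treatment} satisfies the backdoor criterion.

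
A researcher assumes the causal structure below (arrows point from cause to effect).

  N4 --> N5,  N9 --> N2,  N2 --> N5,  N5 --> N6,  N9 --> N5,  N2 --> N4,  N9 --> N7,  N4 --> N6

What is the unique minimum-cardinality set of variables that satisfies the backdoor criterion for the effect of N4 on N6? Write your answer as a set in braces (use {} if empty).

{N2}

Variables eligible for adjustment (non-descendants of N4, excluding N4 and N6): {N2, N7, N9}.
Backdoor paths from N4 to N6:
  P1: N4 <- N2 <- N9 -> N5 -> N6
  P2: N4 <- N2 -> N5 -> N6
The empty set is not sufficient: P1 (N4 <- N2 <- N9 -> N5 -> N6) has no collider blocking it and no conditioned non-collider, so it is open.
Try {N2}:
  P1: blocked at chain node N2 ∈ conditioning set.
  P2: blocked at fork node N2 ∈ conditioning set.
{N2} contains no descendant of N4 and blocks every backdoor path.
No other singleton works — e.g. {N9} leaves P2 open — so {N2} is the unique smallest valid adjustment set.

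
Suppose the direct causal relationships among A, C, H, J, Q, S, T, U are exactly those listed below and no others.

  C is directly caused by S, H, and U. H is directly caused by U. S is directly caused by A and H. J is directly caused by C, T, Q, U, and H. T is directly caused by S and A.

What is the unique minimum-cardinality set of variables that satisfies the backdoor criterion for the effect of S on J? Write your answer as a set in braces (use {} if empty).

Variables eligible for adjustment (non-descendants of S, excluding S and J): {A, H, Q, U}.
Backdoor paths from S to J:
  P1: S <- A -> T -> J
  P2: S <- H <- U -> C -> J
  P3: S <- H <- U -> J
  P4: S <- H -> C <- U -> J
  P5: S <- H -> C -> J
  P6: S <- H -> J
The empty set is not sufficient: P1 (S <- A -> T -> J) has no collider blocking it and no conditioned non-collider, so it is open.
Try {A, H}:
  P1: blocked at fork node A ∈ conditioning set.
  P2: blocked at chain node H ∈ conditioning set.
  P3: blocked at chain node H ∈ conditioning set.
  P4: blocked at fork node H ∈ conditioning set.
  P5: blocked at fork node H ∈ conditioning set.
  P6: blocked at fork node H ∈ conditioning set.
{A, H} contains no descendant of S and blocks every backdoor path.
Every element of {A, H} is needed (dropping A leaves P1 open; dropping H leaves P2 open), so no proper subset is valid.
Among all size-2 subsets of the eligible variables, only {A, H} blocks every backdoor path, so it is the unique smallest valid adjustment set.

{A, H}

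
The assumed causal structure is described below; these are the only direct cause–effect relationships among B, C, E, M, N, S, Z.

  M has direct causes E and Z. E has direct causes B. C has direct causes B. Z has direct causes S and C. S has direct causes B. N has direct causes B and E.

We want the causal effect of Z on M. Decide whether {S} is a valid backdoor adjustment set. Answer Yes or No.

No

Backdoor paths from Z to M (paths whose first edge points into Z):
  P1: Z <- C <- B -> E -> M
  P2: Z <- C <- B -> N <- E -> M
  P3: Z <- S <- B -> E -> M
  P4: Z <- S <- B -> N <- E -> M
Condition 1 (no descendant of Z in the set): holds — descendants of Z are {M}; none are in {S}.
Condition 2 (every backdoor path blocked by {S}):
  P1: open — no interior node is in the conditioning set.
  P2: blocked at collider N (neither it nor any descendant is in the conditioning set).
  P3: blocked at chain node S ∈ conditioning set.
  P4: blocked at chain node S ∈ conditioning set.
{S} does not satisfy the backdoor criterion.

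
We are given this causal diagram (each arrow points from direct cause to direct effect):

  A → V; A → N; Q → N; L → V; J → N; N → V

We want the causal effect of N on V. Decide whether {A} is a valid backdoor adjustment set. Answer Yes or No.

Backdoor paths from N to V (paths whose first edge points into N):
  P1: N <- A -> V
Condition 1 (no descendant of N in the set): holds — descendants of N are {V}; none are in {A}.
Condition 2 (every backdoor path blocked by {A}):
  P1: blocked at fork node A ∈ conditioning set.
{A} satisfies the backdoor criterion.

Yes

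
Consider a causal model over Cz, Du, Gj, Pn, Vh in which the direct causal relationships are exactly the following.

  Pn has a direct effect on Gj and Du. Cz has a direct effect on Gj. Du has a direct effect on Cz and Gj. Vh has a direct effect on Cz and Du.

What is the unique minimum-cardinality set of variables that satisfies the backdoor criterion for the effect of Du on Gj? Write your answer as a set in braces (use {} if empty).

{Pn, Vh}

Variables eligible for adjustment (non-descendants of Du, excluding Du and Gj): {Pn, Vh}.
Backdoor paths from Du to Gj:
  P1: Du <- Pn -> Gj
  P2: Du <- Vh -> Cz -> Gj
The empty set is not sufficient: P1 (Du <- Pn -> Gj) has no collider blocking it and no conditioned non-collider, so it is open.
Try {Pn, Vh}:
  P1: blocked at fork node Pn ∈ conditioning set.
  P2: blocked at fork node Vh ∈ conditioning set.
{Pn, Vh} contains no descendant of Du and blocks every backdoor path.
Every element of {Pn, Vh} is needed (dropping Pn leaves P1 open; dropping Vh leaves P2 open), so no proper subset is valid.
Among all size-2 subsets of the eligible variables, only {Pn, Vh} blocks every backdoor path, so it is the unique smallest valid adjustment set.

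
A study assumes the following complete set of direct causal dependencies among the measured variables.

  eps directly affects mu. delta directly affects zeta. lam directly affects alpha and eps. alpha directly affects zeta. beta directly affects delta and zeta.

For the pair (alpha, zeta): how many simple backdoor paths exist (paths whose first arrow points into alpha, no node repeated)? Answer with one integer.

0

A backdoor path from alpha to zeta is any simple undirected path whose first edge points into alpha (i.e. leaves alpha via a parent).
Parents of alpha: {lam}.
No simple path from any parent of alpha reaches zeta without revisiting alpha, so there are no backdoor paths.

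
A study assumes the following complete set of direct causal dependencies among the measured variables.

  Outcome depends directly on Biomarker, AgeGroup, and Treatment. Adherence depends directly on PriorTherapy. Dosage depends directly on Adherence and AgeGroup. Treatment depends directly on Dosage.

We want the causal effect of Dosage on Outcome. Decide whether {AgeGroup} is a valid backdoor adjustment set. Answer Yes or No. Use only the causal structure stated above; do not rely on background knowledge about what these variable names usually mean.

Yes

Backdoor paths from Dosage to Outcome (paths whose first edge points into Dosage):
  P1: Dosage <- AgeGroup -> Outcome
Condition 1 (no descendant of Dosage in the set): holds — descendants of Dosage are {Outcome, Treatment}; none are in {AgeGroup}.
Condition 2 (every backdoor path blocked by {AgeGroup}):
  P1: blocked at fork node AgeGroup ∈ conditioning set.
{AgeGroup} satisfies the backdoor criterion.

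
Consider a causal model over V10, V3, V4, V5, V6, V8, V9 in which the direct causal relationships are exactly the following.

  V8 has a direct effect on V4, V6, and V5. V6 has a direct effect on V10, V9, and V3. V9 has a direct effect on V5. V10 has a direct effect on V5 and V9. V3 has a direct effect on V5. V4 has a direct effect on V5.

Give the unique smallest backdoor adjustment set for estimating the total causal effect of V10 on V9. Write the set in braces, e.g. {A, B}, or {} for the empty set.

{V6}

Variables eligible for adjustment (non-descendants of V10, excluding V10 and V9): {V3, V4, V6, V8}.
Backdoor paths from V10 to V9:
  P1: V10 <- V6 <- V8 -> V4 -> V5 <- V9
  P2: V10 <- V6 <- V8 -> V5 <- V9
  P3: V10 <- V6 -> V3 -> V5 <- V9
  P4: V10 <- V6 -> V9
The empty set is not sufficient: P4 (V10 <- V6 -> V9) has no collider blocking it and no conditioned non-collider, so it is open.
Try {V6}:
  P1: blocked at chain node V6 ∈ conditioning set.
  P2: blocked at chain node V6 ∈ conditioning set.
  P3: blocked at fork node V6 ∈ conditioning set.
  P4: blocked at fork node V6 ∈ conditioning set.
{V6} contains no descendant of V10 and blocks every backdoor path.
No other singleton works — e.g. {V8} leaves P4 open — so {V6} is the unique smallest valid adjustment set.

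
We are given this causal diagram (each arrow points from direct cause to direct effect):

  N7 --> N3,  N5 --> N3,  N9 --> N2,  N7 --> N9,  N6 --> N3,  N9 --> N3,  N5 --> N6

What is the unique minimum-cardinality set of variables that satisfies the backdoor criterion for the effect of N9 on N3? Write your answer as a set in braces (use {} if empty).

Variables eligible for adjustment (non-descendants of N9, excluding N9 and N3): {N5, N6, N7}.
Backdoor paths from N9 to N3:
  P1: N9 <- N7 -> N3
The empty set is not sufficient: P1 (N9 <- N7 -> N3) has no collider blocking it and no conditioned non-collider, so it is open.
Try {N7}:
  P1: blocked at fork node N7 ∈ conditioning set.
{N7} contains no descendant of N9 and blocks every backdoor path.
No other singleton works — e.g. {N5} leaves P1 open — so {N7} is the unique smallest valid adjustment set.

{N7}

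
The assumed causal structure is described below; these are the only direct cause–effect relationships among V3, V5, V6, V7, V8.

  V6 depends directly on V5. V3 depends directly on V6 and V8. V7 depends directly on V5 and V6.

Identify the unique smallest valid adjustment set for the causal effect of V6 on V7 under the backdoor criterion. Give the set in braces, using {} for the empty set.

{V5}

Variables eligible for adjustment (non-descendants of V6, excluding V6 and V7): {V5, V8}.
Backdoor paths from V6 to V7:
  P1: V6 <- V5 -> V7
The empty set is not sufficient: P1 (V6 <- V5 -> V7) has no collider blocking it and no conditioned non-collider, so it is open.
Try {V5}:
  P1: blocked at fork node V5 ∈ conditioning set.
{V5} contains no descendant of V6 and blocks every backdoor path.
No other singleton works — e.g. {V8} leaves P1 open — so {V5} is the unique smallest valid adjustment set.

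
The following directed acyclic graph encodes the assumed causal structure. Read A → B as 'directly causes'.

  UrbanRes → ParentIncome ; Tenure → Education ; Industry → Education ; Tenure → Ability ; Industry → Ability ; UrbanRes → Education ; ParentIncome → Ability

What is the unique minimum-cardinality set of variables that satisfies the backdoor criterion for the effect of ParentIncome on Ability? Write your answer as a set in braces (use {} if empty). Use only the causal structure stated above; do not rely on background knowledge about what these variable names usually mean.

{}

Variables eligible for adjustment (non-descendants of ParentIncome, excluding ParentIncome and Ability): {Education, Industry, Tenure, UrbanRes}.
Backdoor paths from ParentIncome to Ability:
  P1: ParentIncome <- UrbanRes -> Education <- Industry -> Ability
  P2: ParentIncome <- UrbanRes -> Education <- Tenure -> Ability
Each backdoor path contains an unconditioned collider, so every path is already blocked with the empty conditioning set:
  P1: blocked at collider Education (neither it nor any descendant is in the conditioning set).
  P2: blocked at collider Education (neither it nor any descendant is in the conditioning set).
The empty set is therefore the unique smallest valid set.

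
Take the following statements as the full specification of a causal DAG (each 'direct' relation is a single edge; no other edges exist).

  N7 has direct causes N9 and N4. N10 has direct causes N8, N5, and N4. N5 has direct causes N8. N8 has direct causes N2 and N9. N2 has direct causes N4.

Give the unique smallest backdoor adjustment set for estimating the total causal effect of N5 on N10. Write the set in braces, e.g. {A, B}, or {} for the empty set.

Variables eligible for adjustment (non-descendants of N5, excluding N5 and N10): {N2, N4, N7, N8, N9}.
Backdoor paths from N5 to N10:
  P1: N5 <- N8 <- N2 <- N4 -> N10
  P2: N5 <- N8 <- N9 -> N7 <- N4 -> N10
  P3: N5 <- N8 -> N10
The empty set is not sufficient: P1 (N5 <- N8 <- N2 <- N4 -> N10) has no collider blocking it and no conditioned non-collider, so it is open.
Try {N8}:
  P1: blocked at chain node N8 ∈ conditioning set.
  P2: blocked at chain node N8 ∈ conditioning set.
  P3: blocked at fork node N8 ∈ conditioning set.
{N8} contains no descendant of N5 and blocks every backdoor path.
No other singleton works — e.g. {N4} leaves P3 open — so {N8} is the unique smallest valid adjustment set.

{N8}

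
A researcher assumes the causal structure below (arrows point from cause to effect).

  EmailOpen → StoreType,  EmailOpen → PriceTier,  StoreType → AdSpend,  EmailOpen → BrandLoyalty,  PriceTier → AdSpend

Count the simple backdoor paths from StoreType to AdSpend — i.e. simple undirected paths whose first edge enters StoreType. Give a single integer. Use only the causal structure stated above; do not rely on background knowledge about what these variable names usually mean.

1

A backdoor path from StoreType to AdSpend is any simple undirected path whose first edge points into StoreType (i.e. leaves StoreType via a parent).
Parents of StoreType: {EmailOpen}.
Enumerating:
  P1: StoreType <- EmailOpen -> PriceTier -> AdSpend
That exhausts the simple backdoor paths. Count: 1.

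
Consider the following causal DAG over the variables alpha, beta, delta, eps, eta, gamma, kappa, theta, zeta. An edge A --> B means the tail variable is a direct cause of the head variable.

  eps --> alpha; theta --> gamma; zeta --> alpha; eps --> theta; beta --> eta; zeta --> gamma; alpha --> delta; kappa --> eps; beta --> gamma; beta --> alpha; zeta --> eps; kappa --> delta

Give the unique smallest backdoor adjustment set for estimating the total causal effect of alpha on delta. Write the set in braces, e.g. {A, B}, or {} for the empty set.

Variables eligible for adjustment (non-descendants of alpha, excluding alpha and delta): {beta, eps, eta, gamma, kappa, theta, zeta}.
Backdoor paths from alpha to delta:
  P1: alpha <- zeta -> eps <- kappa -> delta
  P2: alpha <- zeta -> gamma <- theta <- eps <- kappa -> delta
  P3: alpha <- eps <- kappa -> delta
  P4: alpha <- beta -> gamma <- zeta -> eps <- kappa -> delta
  P5: alpha <- beta -> gamma <- theta <- eps <- kappa -> delta
The empty set is not sufficient: P3 (alpha <- eps <- kappa -> delta) has no collider blocking it and no conditioned non-collider, so it is open.
Try {kappa}:
  P1: blocked at collider eps (neither it nor any descendant is in the conditioning set).
  P2: blocked at collider gamma (neither it nor any descendant is in the conditioning set).
  P3: blocked at fork node kappa ∈ conditioning set.
  P4: blocked at collider gamma (neither it nor any descendant is in the conditioning set).
  P5: blocked at collider gamma (neither it nor any descendant is in the conditioning set).
{kappa} contains no descendant of alpha and blocks every backdoor path.
No other singleton works — e.g. {zeta} leaves P3 open — so {kappa} is the unique smallest valid adjustment set.

{kappa}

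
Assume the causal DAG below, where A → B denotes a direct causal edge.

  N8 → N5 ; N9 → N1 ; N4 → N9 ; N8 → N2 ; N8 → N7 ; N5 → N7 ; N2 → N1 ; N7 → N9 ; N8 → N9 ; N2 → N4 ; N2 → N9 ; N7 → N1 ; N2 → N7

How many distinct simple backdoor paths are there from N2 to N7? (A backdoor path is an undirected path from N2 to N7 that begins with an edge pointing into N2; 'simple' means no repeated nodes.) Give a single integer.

4

A backdoor path from N2 to N7 is any simple undirected path whose first edge points into N2 (i.e. leaves N2 via a parent).
Parents of N2: {N8}.
Enumerating:
  P1: N2 <- N8 -> N5 -> N7
  P2: N2 <- N8 -> N7
  P3: N2 <- N8 -> N9 <- N7
  P4: N2 <- N8 -> N9 -> N1 <- N7
That exhausts the simple backdoor paths. Count: 4.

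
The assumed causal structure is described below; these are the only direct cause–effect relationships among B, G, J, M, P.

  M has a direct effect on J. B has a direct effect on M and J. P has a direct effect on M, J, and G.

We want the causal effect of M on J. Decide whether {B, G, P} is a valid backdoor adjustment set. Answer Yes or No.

Backdoor paths from M to J (paths whose first edge points into M):
  P1: M <- P -> J
  P2: M <- B -> J
Condition 1 (no descendant of M in the set): holds — descendants of M are {J}; none are in {B, G, P}.
Condition 2 (every backdoor path blocked by {B, G, P}):
  P1: blocked at fork node P ∈ conditioning set.
  P2: blocked at fork node B ∈ conditioning set.
{B, G, P} satisfies the backdoor criterion.

Yes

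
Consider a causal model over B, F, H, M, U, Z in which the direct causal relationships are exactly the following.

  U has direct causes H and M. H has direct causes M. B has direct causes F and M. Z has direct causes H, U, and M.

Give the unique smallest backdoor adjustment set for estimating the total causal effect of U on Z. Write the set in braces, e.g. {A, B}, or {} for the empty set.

{H, M}

Variables eligible for adjustment (non-descendants of U, excluding U and Z): {B, F, H, M}.
Backdoor paths from U to Z:
  P1: U <- M -> H -> Z
  P2: U <- M -> Z
  P3: U <- H <- M -> Z
  P4: U <- H -> Z
The empty set is not sufficient: P1 (U <- M -> H -> Z) has no collider blocking it and no conditioned non-collider, so it is open.
Try {H, M}:
  P1: blocked at fork node M ∈ conditioning set.
  P2: blocked at fork node M ∈ conditioning set.
  P3: blocked at chain node H ∈ conditioning set.
  P4: blocked at fork node H ∈ conditioning set.
{H, M} contains no descendant of U and blocks every backdoor path.
Every element of {H, M} is needed (dropping H leaves P4 open; dropping M leaves P2 open), so no proper subset is valid.
Among all size-2 subsets of the eligible variables, only {H, M} blocks every backdoor path, so it is the unique smallest valid adjustment set.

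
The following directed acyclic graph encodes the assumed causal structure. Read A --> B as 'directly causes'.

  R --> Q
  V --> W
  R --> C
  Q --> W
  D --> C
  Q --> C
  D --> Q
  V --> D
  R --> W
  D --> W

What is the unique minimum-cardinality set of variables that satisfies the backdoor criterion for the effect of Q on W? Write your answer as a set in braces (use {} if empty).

Variables eligible for adjustment (non-descendants of Q, excluding Q and W): {D, R, V}.
Backdoor paths from Q to W:
  P1: Q <- D <- V -> W
  P2: Q <- D -> C <- R -> W
  P3: Q <- D -> W
  P4: Q <- R -> C <- D <- V -> W
  P5: Q <- R -> C <- D -> W
  P6: Q <- R -> W
The empty set is not sufficient: P1 (Q <- D <- V -> W) has no collider blocking it and no conditioned non-collider, so it is open.
Try {D, R}:
  P1: blocked at chain node D ∈ conditioning set.
  P2: blocked at fork node D ∈ conditioning set.
  P3: blocked at fork node D ∈ conditioning set.
  P4: blocked at fork node R ∈ conditioning set.
  P5: blocked at fork node R ∈ conditioning set.
  P6: blocked at fork node R ∈ conditioning set.
{D, R} contains no descendant of Q and blocks every backdoor path.
Every element of {D, R} is needed (dropping D leaves P1 open; dropping R leaves P6 open), so no proper subset is valid.
Among all size-2 subsets of the eligible variables, only {D, R} blocks every backdoor path, so it is the unique smallest valid adjustment set.

{D, R}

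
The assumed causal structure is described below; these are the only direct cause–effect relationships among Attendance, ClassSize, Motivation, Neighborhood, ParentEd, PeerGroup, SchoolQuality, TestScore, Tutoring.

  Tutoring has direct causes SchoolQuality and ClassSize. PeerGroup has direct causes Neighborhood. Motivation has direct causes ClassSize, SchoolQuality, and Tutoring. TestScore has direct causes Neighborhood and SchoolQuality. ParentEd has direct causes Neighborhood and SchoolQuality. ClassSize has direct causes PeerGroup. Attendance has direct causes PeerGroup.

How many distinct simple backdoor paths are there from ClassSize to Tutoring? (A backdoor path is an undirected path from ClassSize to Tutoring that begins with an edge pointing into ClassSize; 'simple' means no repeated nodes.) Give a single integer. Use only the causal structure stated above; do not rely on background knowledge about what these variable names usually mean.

A backdoor path from ClassSize to Tutoring is any simple undirected path whose first edge points into ClassSize (i.e. leaves ClassSize via a parent).
Parents of ClassSize: {PeerGroup}.
Enumerating:
  P1: ClassSize <- PeerGroup <- Neighborhood -> TestScore <- SchoolQuality -> Tutoring
  P2: ClassSize <- PeerGroup <- Neighborhood -> TestScore <- SchoolQuality -> Motivation <- Tutoring
  P3: ClassSize <- PeerGroup <- Neighborhood -> ParentEd <- SchoolQuality -> Tutoring
  P4: ClassSize <- PeerGroup <- Neighborhood -> ParentEd <- SchoolQuality -> Motivation <- Tutoring
That exhausts the simple backdoor paths. Count: 4.

4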